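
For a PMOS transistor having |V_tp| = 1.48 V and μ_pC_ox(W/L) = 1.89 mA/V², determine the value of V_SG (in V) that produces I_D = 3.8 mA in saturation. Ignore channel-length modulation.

In saturation I_D = ½ k_p (V_SG − |V_tp|)², so V_SG − |V_tp| = √(2 I_D / k_p) = √(2 × 3.8 / 1.89) = 2.01 V.
V_SG = 1.48 + 2.01 = 3.49 V.

V_SG = 3.49 V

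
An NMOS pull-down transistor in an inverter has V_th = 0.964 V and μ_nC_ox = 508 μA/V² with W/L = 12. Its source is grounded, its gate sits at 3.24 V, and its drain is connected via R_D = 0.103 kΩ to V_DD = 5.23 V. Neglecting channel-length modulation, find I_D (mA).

I_D = 15.8 mA

V_GS = V_G = 3.24 V, so V_ov = 3.24 − 0.964 = 2.28 V.
k_n = μ_nC_ox · (W/L) = 6.096 mA/V².
Assume saturation: I_D = ½ k_n V_ov² = 0.5 × 6.096 × 2.28² = 15.8 mA, giving V_DS = V_DD − I_D R_D = 5.23 − 15.8 × 0.103 = 3.6 V.
V_DS = 3.6 V ≥ V_ov = 2.28 V, confirming saturation.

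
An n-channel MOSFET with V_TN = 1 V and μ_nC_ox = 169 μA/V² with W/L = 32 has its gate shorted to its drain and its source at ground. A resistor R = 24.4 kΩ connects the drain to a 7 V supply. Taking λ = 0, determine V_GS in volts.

V_GS = 1.29 V

With gate tied to drain, V_GS = V_DS ≥ V_GS − V_TN, so the device is in saturation.
k_n = μ_nC_ox · (W/L) = 5.408 mA/V².
KCL at the drain: ½ k_n (V_GS − V_TN)² = (V_DD − V_GS)/R.
Let x = V_GS − 1. Then 66 x² + x − 6 = 0, giving x = 0.294 V (positive root), so V_GS = 1.29 V.
I_D = (V_DD − V_GS)/R = (7 − 1.29) / 24.4 = 0.234 mA.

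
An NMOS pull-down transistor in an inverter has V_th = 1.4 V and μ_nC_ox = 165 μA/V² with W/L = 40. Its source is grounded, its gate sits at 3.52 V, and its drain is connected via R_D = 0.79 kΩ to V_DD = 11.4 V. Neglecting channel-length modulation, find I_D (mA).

I_D = 12.8 mA

V_GS = V_G = 3.52 V, so V_ov = 3.52 − 1.4 = 2.12 V.
k_n = μ_nC_ox · (W/L) = 6.6 mA/V².
Assume saturation: I_D = ½ k_n V_ov² = 0.5 × 6.6 × 2.12² = 14.8 mA, giving V_DS = V_DD − I_D R_D = 11.4 − 14.8 × 0.79 = -0.317 V.
But -0.317 V < V_ov = 2.12 V, so the device is actually in triode.
In triode I_D = k_n[V_ov V_DS − ½ V_DS²] and I_D = (V_DD − V_DS)/R_D. Equating: 2.61 V_DS² − 12.05 V_DS + 11.4 = 0, giving V_DS = 1.33 V (the root below V_ov).
I_D = (11.4 − 1.33) / 0.79 = 12.8 mA.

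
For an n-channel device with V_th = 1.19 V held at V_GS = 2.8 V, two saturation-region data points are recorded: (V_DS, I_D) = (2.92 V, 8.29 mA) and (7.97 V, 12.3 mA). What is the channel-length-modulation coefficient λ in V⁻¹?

λ = 0.133 V⁻¹

With V_GS fixed, I_D ∝ (1 + λ V_DS) in saturation, so I_D2/I_D1 = (1 + λ V_DS2)/(1 + λ V_DS1).
12.3/8.29 = 1.484 = (1 + 7.97 λ)/(1 + 2.92 λ).
Solving: λ (I_D1 V_DS2 − I_D2 V_DS1) = I_D2 − I_D1, so λ = (12.3 − 8.29) / (8.29 × 7.97 − 12.3 × 2.92) = 4.01 / 30.2 = 0.133 V⁻¹.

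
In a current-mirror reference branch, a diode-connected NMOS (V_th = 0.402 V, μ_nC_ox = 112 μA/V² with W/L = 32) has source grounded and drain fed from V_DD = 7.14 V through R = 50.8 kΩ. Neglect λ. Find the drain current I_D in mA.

With gate tied to drain, V_GS = V_DS ≥ V_GS − V_th, so the device is in saturation.
k_n = μ_nC_ox · (W/L) = 3.584 mA/V².
KCL at the drain: ½ k_n (V_GS − V_th)² = (V_DD − V_GS)/R.
Let x = V_GS − 0.402. Then 91 x² + x − 6.738 = 0, giving x = 0.267 V (positive root), so V_GS = 0.669 V.
I_D = (V_DD − V_GS)/R = (7.14 − 0.669) / 50.8 = 0.127 mA.

I_D = 0.127 mA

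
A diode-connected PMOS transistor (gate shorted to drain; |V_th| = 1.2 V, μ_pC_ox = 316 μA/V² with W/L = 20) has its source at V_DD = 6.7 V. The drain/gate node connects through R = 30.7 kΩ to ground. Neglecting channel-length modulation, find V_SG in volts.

V_SG = 1.43 V

With gate tied to drain, V_SG = V_SD ≥ V_SG − |V_th|, so the device is in saturation.
k_p = μ_pC_ox · (W/L) = 6.32 mA/V².
KCL at the drain: ½ k_p (V_SG − |V_th|)² = (V_DD − V_SG)/R.
Let x = V_SG − 1.2. Then 97 x² + x − 5.5 = 0, giving x = 0.233 V (positive root), so V_SG = 1.43 V.
I_D = (V_DD − V_SG)/R = (6.7 − 1.43) / 30.7 = 0.172 mA.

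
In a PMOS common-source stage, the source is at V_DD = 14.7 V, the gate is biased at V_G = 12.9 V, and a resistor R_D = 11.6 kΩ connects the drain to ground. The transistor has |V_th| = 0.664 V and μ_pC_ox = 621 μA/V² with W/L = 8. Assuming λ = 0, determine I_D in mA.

V_SG = V_DD − V_G = 14.7 − 12.9 = 1.8 V, so V_ov = 1.8 − 0.664 = 1.14 V.
k_p = μ_pC_ox · (W/L) = 4.968 mA/V².
Assume saturation: I_D = ½ k_p V_ov² = 0.5 × 4.968 × 1.14² = 3.21 mA, giving V_SD = V_DD − I_D R_D = 14.7 − 3.21 × 11.6 = -22.5 V.
But -22.5 V < V_ov = 1.14 V, so the device is actually in triode.
In triode I_D = k_p[V_ov V_SD − ½ V_SD²] and I_D = (V_DD − V_SD)/R_D. Equating: 28.8 V_SD² − 66.47 V_SD + 14.7 = 0, giving V_SD = 0.248 V (the root below V_ov).
I_D = (14.7 − 0.248) / 11.6 = 1.25 mA.

I_D = 1.25 mA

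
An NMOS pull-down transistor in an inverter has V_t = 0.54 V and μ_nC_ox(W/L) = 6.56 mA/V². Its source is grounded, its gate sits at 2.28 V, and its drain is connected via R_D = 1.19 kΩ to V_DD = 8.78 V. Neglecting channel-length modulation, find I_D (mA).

V_GS = V_G = 2.28 V, so V_ov = 2.28 − 0.54 = 1.74 V.
Assume saturation: I_D = ½ k_n V_ov² = 0.5 × 6.56 × 1.74² = 9.93 mA, giving V_DS = V_DD − I_D R_D = 8.78 − 9.93 × 1.19 = -3.04 V.
But -3.04 V < V_ov = 1.74 V, so the device is actually in triode.
In triode I_D = k_n[V_ov V_DS − ½ V_DS²] and I_D = (V_DD − V_DS)/R_D. Equating: 3.9 V_DS² − 14.58 V_DS + 8.78 = 0, giving V_DS = 0.754 V (the root below V_ov).
I_D = (8.78 − 0.754) / 1.19 = 6.74 mA.

I_D = 6.74 mA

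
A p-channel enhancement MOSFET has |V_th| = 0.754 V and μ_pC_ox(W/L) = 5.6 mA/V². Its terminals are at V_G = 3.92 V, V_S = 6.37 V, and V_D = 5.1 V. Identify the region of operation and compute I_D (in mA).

V_SG = V_S − V_G = 6.37 − 3.92 = 2.45 V; V_SD = V_S − V_D = 6.37 − 5.1 = 1.27 V.
V_ov = V_SG − |V_th| = 2.45 − 0.754 = 1.7 V.
Since V_SD = 1.27 V < V_ov = 1.7 V, the device is in the triode region.
I_D = k_p [V_ov · V_SD − ½ V_SD²] = 5.6 × [1.7 × 1.27 − 0.5 × 1.27²] = 7.55 mA.

Triode; I_D = 7.55 mA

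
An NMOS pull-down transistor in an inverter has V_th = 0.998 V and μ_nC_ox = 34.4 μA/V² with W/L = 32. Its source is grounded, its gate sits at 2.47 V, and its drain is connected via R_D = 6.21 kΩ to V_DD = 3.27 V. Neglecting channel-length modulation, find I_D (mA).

V_GS = V_G = 2.47 V, so V_ov = 2.47 − 0.998 = 1.47 V.
k_n = μ_nC_ox · (W/L) = 1.101 mA/V².
Assume saturation: I_D = ½ k_n V_ov² = 0.5 × 1.101 × 1.47² = 1.19 mA, giving V_DS = V_DD − I_D R_D = 3.27 − 1.19 × 6.21 = -4.14 V.
But -4.14 V < V_ov = 1.47 V, so the device is actually in triode.
In triode I_D = k_n[V_ov V_DS − ½ V_DS²] and I_D = (V_DD − V_DS)/R_D. Equating: 3.42 V_DS² − 11.06 V_DS + 3.27 = 0, giving V_DS = 0.329 V (the root below V_ov).
I_D = (3.27 − 0.329) / 6.21 = 0.474 mA.

I_D = 0.474 mA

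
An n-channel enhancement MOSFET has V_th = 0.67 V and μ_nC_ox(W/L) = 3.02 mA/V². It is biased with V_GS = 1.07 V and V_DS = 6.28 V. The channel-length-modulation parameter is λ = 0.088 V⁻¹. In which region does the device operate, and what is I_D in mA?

Saturation; I_D = 0.375 mA

V_ov = V_GS − V_th = 1.07 − 0.67 = 0.4 V.
Since V_DS = 6.28 V ≥ V_ov = 0.4 V, the device is in saturation.
I_D = ½ k_n V_ov² (1 + λ V_DS) = 0.5 × 3.02 × 0.4² × (1 + 0.088 × 6.28) = 0.375 mA.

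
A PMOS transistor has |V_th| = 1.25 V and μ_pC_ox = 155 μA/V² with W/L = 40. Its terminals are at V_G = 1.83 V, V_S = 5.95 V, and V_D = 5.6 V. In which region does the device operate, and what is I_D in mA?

V_SG = V_S − V_G = 5.95 − 1.83 = 4.12 V; V_SD = V_S − V_D = 5.95 − 5.6 = 0.35 V.
k_p = μ_pC_ox · (W/L) = 6.2 mA/V².
V_ov = V_SG − |V_th| = 4.12 − 1.25 = 2.87 V.
Since V_SD = 0.35 V < V_ov = 2.87 V, the device is in the triode region.
I_D = k_p [V_ov · V_SD − ½ V_SD²] = 6.2 × [2.87 × 0.35 − 0.5 × 0.35²] = 5.85 mA.

Triode; I_D = 5.85 mA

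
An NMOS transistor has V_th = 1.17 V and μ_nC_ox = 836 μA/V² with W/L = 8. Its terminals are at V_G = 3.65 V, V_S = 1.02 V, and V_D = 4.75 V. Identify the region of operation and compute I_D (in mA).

Saturation; I_D = 7.13 mA

V_GS = V_G − V_S = 3.65 − 1.02 = 2.63 V; V_DS = V_D − V_S = 4.75 − 1.02 = 3.73 V.
k_n = μ_nC_ox · (W/L) = 6.688 mA/V².
V_ov = V_GS − V_th = 2.63 − 1.17 = 1.46 V.
Since V_DS = 3.73 V ≥ V_ov = 1.46 V, the device is in saturation.
I_D = ½ k_n V_ov² = 0.5 × 6.688 × 1.46² = 7.13 mA.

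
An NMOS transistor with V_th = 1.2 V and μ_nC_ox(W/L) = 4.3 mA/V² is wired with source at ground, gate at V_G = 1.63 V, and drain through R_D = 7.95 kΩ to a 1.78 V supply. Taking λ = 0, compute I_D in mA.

I_D = 0.207 mA

V_GS = V_G = 1.63 V, so V_ov = 1.63 − 1.2 = 0.43 V.
Assume saturation: I_D = ½ k_n V_ov² = 0.5 × 4.3 × 0.43² = 0.398 mA, giving V_DS = V_DD − I_D R_D = 1.78 − 0.398 × 7.95 = -1.38 V.
But -1.38 V < V_ov = 0.43 V, so the device is actually in triode.
In triode I_D = k_n[V_ov V_DS − ½ V_DS²] and I_D = (V_DD − V_DS)/R_D. Equating: 17.1 V_DS² − 15.7 V_DS + 1.78 = 0, giving V_DS = 0.132 V (the root below V_ov).
I_D = (1.78 − 0.132) / 7.95 = 0.207 mA.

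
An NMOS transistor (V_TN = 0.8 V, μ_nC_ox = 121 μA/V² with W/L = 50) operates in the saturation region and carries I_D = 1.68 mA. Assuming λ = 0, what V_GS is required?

V_GS = 1.55 V

k_n = μ_nC_ox · (W/L) = 6.05 mA/V².
In saturation I_D = ½ k_n (V_GS − V_TN)², so V_GS − V_TN = √(2 I_D / k_n) = √(2 × 1.68 / 6.05) = 0.745 V.
V_GS = 0.8 + 0.745 = 1.55 V.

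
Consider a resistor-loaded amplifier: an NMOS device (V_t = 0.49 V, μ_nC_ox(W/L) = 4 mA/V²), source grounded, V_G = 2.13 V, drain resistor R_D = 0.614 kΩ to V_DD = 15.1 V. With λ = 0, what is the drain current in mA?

I_D = 5.38 mA

V_GS = V_G = 2.13 V, so V_ov = 2.13 − 0.49 = 1.64 V.
Assume saturation: I_D = ½ k_n V_ov² = 0.5 × 4 × 1.64² = 5.38 mA, giving V_DS = V_DD − I_D R_D = 15.1 − 5.38 × 0.614 = 11.8 V.
V_DS = 11.8 V ≥ V_ov = 1.64 V, confirming saturation.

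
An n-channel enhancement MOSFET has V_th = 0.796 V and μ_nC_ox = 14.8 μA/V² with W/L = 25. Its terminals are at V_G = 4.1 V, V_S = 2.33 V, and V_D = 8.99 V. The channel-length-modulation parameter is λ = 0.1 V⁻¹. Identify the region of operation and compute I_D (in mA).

Saturation; I_D = 0.292 mA

V_GS = V_G − V_S = 4.1 − 2.33 = 1.77 V; V_DS = V_D − V_S = 8.99 − 2.33 = 6.66 V.
k_n = μ_nC_ox · (W/L) = 0.37 mA/V².
V_ov = V_GS − V_th = 1.77 − 0.796 = 0.974 V.
Since V_DS = 6.66 V ≥ V_ov = 0.974 V, the device is in saturation.
I_D = ½ k_n V_ov² (1 + λ V_DS) = 0.5 × 0.37 × 0.974² × (1 + 0.1 × 6.66) = 0.292 mA.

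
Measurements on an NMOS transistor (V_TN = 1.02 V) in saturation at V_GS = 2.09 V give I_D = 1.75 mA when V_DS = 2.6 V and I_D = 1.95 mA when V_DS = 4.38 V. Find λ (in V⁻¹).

λ = 0.0771 V⁻¹

With V_GS fixed, I_D ∝ (1 + λ V_DS) in saturation, so I_D2/I_D1 = (1 + λ V_DS2)/(1 + λ V_DS1).
1.95/1.75 = 1.114 = (1 + 4.38 λ)/(1 + 2.6 λ).
Solving: λ (I_D1 V_DS2 − I_D2 V_DS1) = I_D2 − I_D1, so λ = (1.95 − 1.75) / (1.75 × 4.38 − 1.95 × 2.6) = 0.2 / 2.59 = 0.0771 V⁻¹.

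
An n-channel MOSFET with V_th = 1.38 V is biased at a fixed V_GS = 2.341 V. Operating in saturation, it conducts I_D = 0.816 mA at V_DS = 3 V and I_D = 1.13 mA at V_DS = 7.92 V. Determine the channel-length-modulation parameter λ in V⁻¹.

λ = 0.102 V⁻¹

With V_GS fixed, I_D ∝ (1 + λ V_DS) in saturation, so I_D2/I_D1 = (1 + λ V_DS2)/(1 + λ V_DS1).
1.13/0.816 = 1.385 = (1 + 7.92 λ)/(1 + 3 λ).
Solving: λ (I_D1 V_DS2 − I_D2 V_DS1) = I_D2 − I_D1, so λ = (1.13 − 0.816) / (0.816 × 7.92 − 1.13 × 3) = 0.314 / 3.07 = 0.102 V⁻¹.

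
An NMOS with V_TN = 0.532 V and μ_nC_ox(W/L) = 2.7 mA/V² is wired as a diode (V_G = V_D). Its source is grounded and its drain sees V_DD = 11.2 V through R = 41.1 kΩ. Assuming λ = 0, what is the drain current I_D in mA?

I_D = 0.249 mA

With gate tied to drain, V_GS = V_DS ≥ V_GS − V_TN, so the device is in saturation.
KCL at the drain: ½ k_n (V_GS − V_TN)² = (V_DD − V_GS)/R.
Let x = V_GS − 0.532. Then 55.5 x² + x − 10.67 = 0, giving x = 0.43 V (positive root), so V_GS = 0.962 V.
I_D = (V_DD − V_GS)/R = (11.2 − 0.962) / 41.1 = 0.249 mA.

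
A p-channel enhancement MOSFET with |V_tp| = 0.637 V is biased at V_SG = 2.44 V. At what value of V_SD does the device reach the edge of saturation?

V_SD,sat = 1.80 V

The boundary between triode and saturation is V_SD = V_SG − |V_tp| = V_ov.
V_ov = 2.44 − 0.637 = 1.8 V.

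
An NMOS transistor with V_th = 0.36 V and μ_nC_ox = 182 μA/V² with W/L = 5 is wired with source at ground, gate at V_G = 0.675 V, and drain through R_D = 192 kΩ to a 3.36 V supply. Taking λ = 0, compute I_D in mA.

I_D = 0.0172 mA

V_GS = V_G = 0.675 V, so V_ov = 0.675 − 0.36 = 0.315 V.
k_n = μ_nC_ox · (W/L) = 0.91 mA/V².
Assume saturation: I_D = ½ k_n V_ov² = 0.5 × 0.91 × 0.315² = 0.0451 mA, giving V_DS = V_DD − I_D R_D = 3.36 − 0.0451 × 192 = -5.31 V.
But -5.31 V < V_ov = 0.315 V, so the device is actually in triode.
In triode I_D = k_n[V_ov V_DS − ½ V_DS²] and I_D = (V_DD − V_DS)/R_D. Equating: 87.4 V_DS² − 56.04 V_DS + 3.36 = 0, giving V_DS = 0.0669 V (the root below V_ov).
I_D = (3.36 − 0.0669) / 192 = 0.0172 mA.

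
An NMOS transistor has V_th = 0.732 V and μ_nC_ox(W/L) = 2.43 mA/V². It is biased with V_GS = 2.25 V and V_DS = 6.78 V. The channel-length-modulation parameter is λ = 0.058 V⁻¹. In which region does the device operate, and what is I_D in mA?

Saturation; I_D = 3.90 mA

V_ov = V_GS − V_th = 2.25 − 0.732 = 1.52 V.
Since V_DS = 6.78 V ≥ V_ov = 1.52 V, the device is in saturation.
I_D = ½ k_n V_ov² (1 + λ V_DS) = 0.5 × 2.43 × 1.52² × (1 + 0.058 × 6.78) = 3.9 mA.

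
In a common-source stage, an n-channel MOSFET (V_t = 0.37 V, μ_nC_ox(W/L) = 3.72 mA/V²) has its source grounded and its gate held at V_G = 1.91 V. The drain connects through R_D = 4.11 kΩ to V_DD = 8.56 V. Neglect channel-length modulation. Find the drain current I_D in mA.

I_D = 1.99 mA

V_GS = V_G = 1.91 V, so V_ov = 1.91 − 0.37 = 1.54 V.
Assume saturation: I_D = ½ k_n V_ov² = 0.5 × 3.72 × 1.54² = 4.41 mA, giving V_DS = V_DD − I_D R_D = 8.56 − 4.41 × 4.11 = -9.57 V.
But -9.57 V < V_ov = 1.54 V, so the device is actually in triode.
In triode I_D = k_n[V_ov V_DS − ½ V_DS²] and I_D = (V_DD − V_DS)/R_D. Equating: 7.64 V_DS² − 24.55 V_DS + 8.56 = 0, giving V_DS = 0.398 V (the root below V_ov).
I_D = (8.56 − 0.398) / 4.11 = 1.99 mA.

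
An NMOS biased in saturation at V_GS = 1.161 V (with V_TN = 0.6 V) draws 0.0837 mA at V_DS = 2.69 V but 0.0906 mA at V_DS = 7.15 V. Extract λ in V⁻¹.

λ = 0.0195 V⁻¹

With V_GS fixed, I_D ∝ (1 + λ V_DS) in saturation, so I_D2/I_D1 = (1 + λ V_DS2)/(1 + λ V_DS1).
0.0906/0.0837 = 1.082 = (1 + 7.15 λ)/(1 + 2.69 λ).
Solving: λ (I_D1 V_DS2 − I_D2 V_DS1) = I_D2 − I_D1, so λ = (0.0906 − 0.0837) / (0.0837 × 7.15 − 0.0906 × 2.69) = 0.0069 / 0.355 = 0.0195 V⁻¹.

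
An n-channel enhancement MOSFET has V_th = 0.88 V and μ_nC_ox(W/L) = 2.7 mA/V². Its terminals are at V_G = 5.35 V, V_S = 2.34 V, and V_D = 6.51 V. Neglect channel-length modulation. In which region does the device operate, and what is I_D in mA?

V_GS = V_G − V_S = 5.35 − 2.34 = 3.01 V; V_DS = V_D − V_S = 6.51 − 2.34 = 4.17 V.
V_ov = V_GS − V_th = 3.01 − 0.88 = 2.13 V.
Since V_DS = 4.17 V ≥ V_ov = 2.13 V, the device is in saturation.
I_D = ½ k_n V_ov² = 0.5 × 2.7 × 2.13² = 6.12 mA.

Saturation; I_D = 6.12 mA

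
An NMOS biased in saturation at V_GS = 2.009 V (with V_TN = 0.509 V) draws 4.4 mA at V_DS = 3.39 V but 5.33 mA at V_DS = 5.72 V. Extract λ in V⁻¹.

With V_GS fixed, I_D ∝ (1 + λ V_DS) in saturation, so I_D2/I_D1 = (1 + λ V_DS2)/(1 + λ V_DS1).
5.33/4.4 = 1.211 = (1 + 5.72 λ)/(1 + 3.39 λ).
Solving: λ (I_D1 V_DS2 − I_D2 V_DS1) = I_D2 − I_D1, so λ = (5.33 − 4.4) / (4.4 × 5.72 − 5.33 × 3.39) = 0.93 / 7.1 = 0.131 V⁻¹.

λ = 0.131 V⁻¹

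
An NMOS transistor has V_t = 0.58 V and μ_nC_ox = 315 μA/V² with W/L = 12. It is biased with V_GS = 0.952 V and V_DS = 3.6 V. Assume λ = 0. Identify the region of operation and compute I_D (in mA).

Saturation; I_D = 0.262 mA

k_n = μ_nC_ox · (W/L) = 3.78 mA/V².
V_ov = V_GS − V_t = 0.952 − 0.58 = 0.372 V.
Since V_DS = 3.6 V ≥ V_ov = 0.372 V, the device is in saturation.
I_D = ½ k_n V_ov² = 0.5 × 3.78 × 0.372² = 0.262 mA.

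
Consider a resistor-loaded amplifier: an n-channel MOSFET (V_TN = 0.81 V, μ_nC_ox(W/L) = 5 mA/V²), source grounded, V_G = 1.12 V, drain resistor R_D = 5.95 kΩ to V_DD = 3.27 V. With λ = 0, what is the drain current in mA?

I_D = 0.240 mA

V_GS = V_G = 1.12 V, so V_ov = 1.12 − 0.81 = 0.31 V.
Assume saturation: I_D = ½ k_n V_ov² = 0.5 × 5 × 0.31² = 0.24 mA, giving V_DS = V_DD − I_D R_D = 3.27 − 0.24 × 5.95 = 1.84 V.
V_DS = 1.84 V ≥ V_ov = 0.31 V, confirming saturation.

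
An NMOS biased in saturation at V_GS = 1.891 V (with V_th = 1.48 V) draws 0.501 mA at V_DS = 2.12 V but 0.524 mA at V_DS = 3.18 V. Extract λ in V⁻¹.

With V_GS fixed, I_D ∝ (1 + λ V_DS) in saturation, so I_D2/I_D1 = (1 + λ V_DS2)/(1 + λ V_DS1).
0.524/0.501 = 1.046 = (1 + 3.18 λ)/(1 + 2.12 λ).
Solving: λ (I_D1 V_DS2 − I_D2 V_DS1) = I_D2 − I_D1, so λ = (0.524 − 0.501) / (0.501 × 3.18 − 0.524 × 2.12) = 0.023 / 0.482 = 0.0477 V⁻¹.

λ = 0.0477 V⁻¹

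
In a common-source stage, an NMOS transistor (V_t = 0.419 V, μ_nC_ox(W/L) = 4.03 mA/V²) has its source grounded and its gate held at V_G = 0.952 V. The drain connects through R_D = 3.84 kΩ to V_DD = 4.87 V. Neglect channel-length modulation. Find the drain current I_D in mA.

I_D = 0.572 mA

V_GS = V_G = 0.952 V, so V_ov = 0.952 − 0.419 = 0.533 V.
Assume saturation: I_D = ½ k_n V_ov² = 0.5 × 4.03 × 0.533² = 0.572 mA, giving V_DS = V_DD − I_D R_D = 4.87 − 0.572 × 3.84 = 2.67 V.
V_DS = 2.67 V ≥ V_ov = 0.533 V, confirming saturation.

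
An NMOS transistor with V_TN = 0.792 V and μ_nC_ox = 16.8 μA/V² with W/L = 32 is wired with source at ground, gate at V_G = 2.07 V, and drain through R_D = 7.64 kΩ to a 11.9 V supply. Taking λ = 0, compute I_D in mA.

I_D = 0.439 mA

V_GS = V_G = 2.07 V, so V_ov = 2.07 − 0.792 = 1.28 V.
k_n = μ_nC_ox · (W/L) = 0.5376 mA/V².
Assume saturation: I_D = ½ k_n V_ov² = 0.5 × 0.5376 × 1.28² = 0.439 mA, giving V_DS = V_DD − I_D R_D = 11.9 − 0.439 × 7.64 = 8.55 V.
V_DS = 8.55 V ≥ V_ov = 1.28 V, confirming saturation.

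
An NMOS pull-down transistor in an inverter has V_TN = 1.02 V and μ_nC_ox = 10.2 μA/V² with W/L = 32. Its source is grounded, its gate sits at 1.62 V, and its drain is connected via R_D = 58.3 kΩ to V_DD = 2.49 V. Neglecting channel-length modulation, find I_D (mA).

V_GS = V_G = 1.62 V, so V_ov = 1.62 − 1.02 = 0.6 V.
k_n = μ_nC_ox · (W/L) = 0.3264 mA/V².
Assume saturation: I_D = ½ k_n V_ov² = 0.5 × 0.3264 × 0.6² = 0.0588 mA, giving V_DS = V_DD − I_D R_D = 2.49 − 0.0588 × 58.3 = -0.935 V.
But -0.935 V < V_ov = 0.6 V, so the device is actually in triode.
In triode I_D = k_n[V_ov V_DS − ½ V_DS²] and I_D = (V_DD − V_DS)/R_D. Equating: 9.51 V_DS² − 12.42 V_DS + 2.49 = 0, giving V_DS = 0.247 V (the root below V_ov).
I_D = (2.49 − 0.247) / 58.3 = 0.0385 mA.

I_D = 0.0385 mA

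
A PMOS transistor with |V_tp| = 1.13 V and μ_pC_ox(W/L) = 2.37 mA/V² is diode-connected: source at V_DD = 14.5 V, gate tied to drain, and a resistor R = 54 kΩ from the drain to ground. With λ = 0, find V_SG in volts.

V_SG = 1.58 V

With gate tied to drain, V_SG = V_SD ≥ V_SG − |V_tp|, so the device is in saturation.
KCL at the drain: ½ k_p (V_SG − |V_tp|)² = (V_DD − V_SG)/R.
Let x = V_SG − 1.13. Then 64 x² + x − 13.37 = 0, giving x = 0.449 V (positive root), so V_SG = 1.58 V.
I_D = (V_DD − V_SG)/R = (14.5 − 1.58) / 54 = 0.239 mA.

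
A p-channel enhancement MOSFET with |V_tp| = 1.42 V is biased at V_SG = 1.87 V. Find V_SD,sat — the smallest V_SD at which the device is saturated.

The boundary between triode and saturation is V_SD = V_SG − |V_tp| = V_ov.
V_ov = 1.87 − 1.42 = 0.45 V.

V_SD,sat = 0.450 V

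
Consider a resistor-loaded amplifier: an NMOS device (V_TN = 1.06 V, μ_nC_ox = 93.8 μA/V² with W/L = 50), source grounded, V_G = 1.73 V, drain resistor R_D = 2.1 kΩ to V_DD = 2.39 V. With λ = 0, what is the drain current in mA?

V_GS = V_G = 1.73 V, so V_ov = 1.73 − 1.06 = 0.67 V.
k_n = μ_nC_ox · (W/L) = 4.69 mA/V².
Assume saturation: I_D = ½ k_n V_ov² = 0.5 × 4.69 × 0.67² = 1.05 mA, giving V_DS = V_DD − I_D R_D = 2.39 − 1.05 × 2.1 = 0.179 V.
But 0.179 V < V_ov = 0.67 V, so the device is actually in triode.
In triode I_D = k_n[V_ov V_DS − ½ V_DS²] and I_D = (V_DD − V_DS)/R_D. Equating: 4.92 V_DS² − 7.599 V_DS + 2.39 = 0, giving V_DS = 0.44 V (the root below V_ov).
I_D = (2.39 − 0.44) / 2.1 = 0.929 mA.

I_D = 0.929 mA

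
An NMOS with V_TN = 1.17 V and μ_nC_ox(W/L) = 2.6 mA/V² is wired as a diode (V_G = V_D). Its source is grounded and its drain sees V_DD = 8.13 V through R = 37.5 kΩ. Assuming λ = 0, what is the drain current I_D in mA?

With gate tied to drain, V_GS = V_DS ≥ V_GS − V_TN, so the device is in saturation.
KCL at the drain: ½ k_n (V_GS − V_TN)² = (V_DD − V_GS)/R.
Let x = V_GS − 1.17. Then 48.8 x² + x − 6.96 = 0, giving x = 0.368 V (positive root), so V_GS = 1.54 V.
I_D = (V_DD − V_GS)/R = (8.13 − 1.54) / 37.5 = 0.176 mA.

I_D = 0.176 mA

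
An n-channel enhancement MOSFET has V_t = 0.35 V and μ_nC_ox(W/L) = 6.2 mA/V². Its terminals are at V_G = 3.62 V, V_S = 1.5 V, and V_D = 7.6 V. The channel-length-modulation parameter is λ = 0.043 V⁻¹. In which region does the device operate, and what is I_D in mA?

Saturation; I_D = 12.3 mA

V_GS = V_G − V_S = 3.62 − 1.5 = 2.12 V; V_DS = V_D − V_S = 7.6 − 1.5 = 6.1 V.
V_ov = V_GS − V_t = 2.12 − 0.35 = 1.77 V.
Since V_DS = 6.1 V ≥ V_ov = 1.77 V, the device is in saturation.
I_D = ½ k_n V_ov² (1 + λ V_DS) = 0.5 × 6.2 × 1.77² × (1 + 0.043 × 6.1) = 12.3 mA.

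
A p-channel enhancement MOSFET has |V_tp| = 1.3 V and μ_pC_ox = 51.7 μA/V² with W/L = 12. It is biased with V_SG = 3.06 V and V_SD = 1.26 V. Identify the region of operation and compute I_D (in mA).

k_p = μ_pC_ox · (W/L) = 0.6204 mA/V².
V_ov = V_SG − |V_tp| = 3.06 − 1.3 = 1.76 V.
Since V_SD = 1.26 V < V_ov = 1.76 V, the device is in the triode region.
I_D = k_p [V_ov · V_SD − ½ V_SD²] = 0.6204 × [1.76 × 1.26 − 0.5 × 1.26²] = 0.883 mA.

Triode; I_D = 0.883 mA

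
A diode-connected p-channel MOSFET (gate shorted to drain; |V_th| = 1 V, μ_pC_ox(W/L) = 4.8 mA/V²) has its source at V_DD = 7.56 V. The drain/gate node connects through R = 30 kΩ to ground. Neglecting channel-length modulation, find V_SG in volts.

With gate tied to drain, V_SG = V_SD ≥ V_SG − |V_th|, so the device is in saturation.
KCL at the drain: ½ k_p (V_SG − |V_th|)² = (V_DD − V_SG)/R.
Let x = V_SG − 1. Then 72 x² + x − 6.56 = 0, giving x = 0.295 V (positive root), so V_SG = 1.29 V.
I_D = (V_DD − V_SG)/R = (7.56 − 1.29) / 30 = 0.209 mA.

V_SG = 1.29 V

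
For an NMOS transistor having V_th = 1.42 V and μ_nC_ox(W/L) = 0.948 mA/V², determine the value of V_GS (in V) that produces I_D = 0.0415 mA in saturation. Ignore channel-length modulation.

V_GS = 1.72 V

In saturation I_D = ½ k_n (V_GS − V_th)², so V_GS − V_th = √(2 I_D / k_n) = √(2 × 0.0415 / 0.948) = 0.296 V.
V_GS = 1.42 + 0.296 = 1.72 V.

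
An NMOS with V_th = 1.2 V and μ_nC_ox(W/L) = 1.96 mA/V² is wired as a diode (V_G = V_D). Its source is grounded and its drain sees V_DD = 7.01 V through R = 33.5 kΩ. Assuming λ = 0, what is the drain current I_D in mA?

I_D = 0.161 mA

With gate tied to drain, V_GS = V_DS ≥ V_GS − V_th, so the device is in saturation.
KCL at the drain: ½ k_n (V_GS − V_th)² = (V_DD − V_GS)/R.
Let x = V_GS − 1.2. Then 32.8 x² + x − 5.81 = 0, giving x = 0.406 V (positive root), so V_GS = 1.61 V.
I_D = (V_DD − V_GS)/R = (7.01 − 1.61) / 33.5 = 0.161 mA.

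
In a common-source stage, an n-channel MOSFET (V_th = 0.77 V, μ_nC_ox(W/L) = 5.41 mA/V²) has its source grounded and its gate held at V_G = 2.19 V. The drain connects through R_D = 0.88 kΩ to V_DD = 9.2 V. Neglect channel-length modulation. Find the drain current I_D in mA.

V_GS = V_G = 2.19 V, so V_ov = 2.19 − 0.77 = 1.42 V.
Assume saturation: I_D = ½ k_n V_ov² = 0.5 × 5.41 × 1.42² = 5.45 mA, giving V_DS = V_DD − I_D R_D = 9.2 − 5.45 × 0.88 = 4.4 V.
V_DS = 4.4 V ≥ V_ov = 1.42 V, confirming saturation.

I_D = 5.45 mA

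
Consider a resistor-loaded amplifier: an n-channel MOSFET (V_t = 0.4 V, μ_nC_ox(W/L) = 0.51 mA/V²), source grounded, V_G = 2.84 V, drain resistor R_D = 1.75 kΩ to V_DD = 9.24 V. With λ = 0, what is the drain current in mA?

I_D = 1.52 mA

V_GS = V_G = 2.84 V, so V_ov = 2.84 − 0.4 = 2.44 V.
Assume saturation: I_D = ½ k_n V_ov² = 0.5 × 0.51 × 2.44² = 1.52 mA, giving V_DS = V_DD − I_D R_D = 9.24 − 1.52 × 1.75 = 6.58 V.
V_DS = 6.58 V ≥ V_ov = 2.44 V, confirming saturation.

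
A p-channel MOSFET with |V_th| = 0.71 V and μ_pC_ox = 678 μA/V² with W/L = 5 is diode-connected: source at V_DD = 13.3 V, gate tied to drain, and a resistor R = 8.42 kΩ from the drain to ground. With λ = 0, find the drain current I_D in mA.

With gate tied to drain, V_SG = V_SD ≥ V_SG − |V_th|, so the device is in saturation.
k_p = μ_pC_ox · (W/L) = 3.39 mA/V².
KCL at the drain: ½ k_p (V_SG − |V_th|)² = (V_DD − V_SG)/R.
Let x = V_SG − 0.71. Then 14.3 x² + x − 12.59 = 0, giving x = 0.905 V (positive root), so V_SG = 1.61 V.
I_D = (V_DD − V_SG)/R = (13.3 − 1.61) / 8.42 = 1.39 mA.

I_D = 1.39 mA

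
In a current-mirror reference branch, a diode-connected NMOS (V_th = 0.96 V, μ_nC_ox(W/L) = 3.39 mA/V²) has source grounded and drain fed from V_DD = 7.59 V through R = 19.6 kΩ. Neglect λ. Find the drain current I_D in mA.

With gate tied to drain, V_GS = V_DS ≥ V_GS − V_th, so the device is in saturation.
KCL at the drain: ½ k_n (V_GS − V_th)² = (V_DD − V_GS)/R.
Let x = V_GS − 0.96. Then 33.2 x² + x − 6.63 = 0, giving x = 0.432 V (positive root), so V_GS = 1.39 V.
I_D = (V_DD − V_GS)/R = (7.59 − 1.39) / 19.6 = 0.316 mA.

I_D = 0.316 mA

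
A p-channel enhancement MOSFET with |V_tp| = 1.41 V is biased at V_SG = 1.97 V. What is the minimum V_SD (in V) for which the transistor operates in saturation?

V_SD,sat = 0.560 V

The boundary between triode and saturation is V_SD = V_SG − |V_tp| = V_ov.
V_ov = 1.97 − 1.41 = 0.56 V.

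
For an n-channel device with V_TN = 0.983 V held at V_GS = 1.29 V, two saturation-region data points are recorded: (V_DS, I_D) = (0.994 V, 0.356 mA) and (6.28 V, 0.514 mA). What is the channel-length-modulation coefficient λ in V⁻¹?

With V_GS fixed, I_D ∝ (1 + λ V_DS) in saturation, so I_D2/I_D1 = (1 + λ V_DS2)/(1 + λ V_DS1).
0.514/0.356 = 1.444 = (1 + 6.28 λ)/(1 + 0.994 λ).
Solving: λ (I_D1 V_DS2 − I_D2 V_DS1) = I_D2 − I_D1, so λ = (0.514 − 0.356) / (0.356 × 6.28 − 0.514 × 0.994) = 0.158 / 1.72 = 0.0916 V⁻¹.

λ = 0.0916 V⁻¹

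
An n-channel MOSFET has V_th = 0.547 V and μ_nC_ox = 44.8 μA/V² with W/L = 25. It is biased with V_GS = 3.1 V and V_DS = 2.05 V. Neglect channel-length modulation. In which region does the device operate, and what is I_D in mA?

Triode; I_D = 3.51 mA

k_n = μ_nC_ox · (W/L) = 1.12 mA/V².
V_ov = V_GS − V_th = 3.1 − 0.547 = 2.55 V.
Since V_DS = 2.05 V < V_ov = 2.55 V, the device is in the triode region.
I_D = k_n [V_ov · V_DS − ½ V_DS²] = 1.12 × [2.55 × 2.05 − 0.5 × 2.05²] = 3.51 mA.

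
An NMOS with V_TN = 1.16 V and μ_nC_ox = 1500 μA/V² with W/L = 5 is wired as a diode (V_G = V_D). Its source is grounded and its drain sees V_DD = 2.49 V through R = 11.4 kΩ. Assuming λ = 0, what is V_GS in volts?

V_GS = 1.33 V

With gate tied to drain, V_GS = V_DS ≥ V_GS − V_TN, so the device is in saturation.
k_n = μ_nC_ox · (W/L) = 7.5 mA/V².
KCL at the drain: ½ k_n (V_GS − V_TN)² = (V_DD − V_GS)/R.
Let x = V_GS − 1.16. Then 42.8 x² + x − 1.33 = 0, giving x = 0.165 V (positive root), so V_GS = 1.33 V.
I_D = (V_DD − V_GS)/R = (2.49 − 1.33) / 11.4 = 0.102 mA.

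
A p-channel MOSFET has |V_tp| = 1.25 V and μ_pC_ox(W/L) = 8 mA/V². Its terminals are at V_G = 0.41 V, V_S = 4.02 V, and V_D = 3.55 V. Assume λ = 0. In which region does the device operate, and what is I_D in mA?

Triode; I_D = 7.99 mA

V_SG = V_S − V_G = 4.02 − 0.41 = 3.61 V; V_SD = V_S − V_D = 4.02 − 3.55 = 0.47 V.
V_ov = V_SG − |V_tp| = 3.61 − 1.25 = 2.36 V.
Since V_SD = 0.47 V < V_ov = 2.36 V, the device is in the triode region.
I_D = k_p [V_ov · V_SD − ½ V_SD²] = 8 × [2.36 × 0.47 − 0.5 × 0.47²] = 7.99 mA.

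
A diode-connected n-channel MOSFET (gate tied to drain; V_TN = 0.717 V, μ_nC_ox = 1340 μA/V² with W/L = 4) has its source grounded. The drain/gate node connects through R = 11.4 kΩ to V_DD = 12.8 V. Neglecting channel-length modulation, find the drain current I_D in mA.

I_D = 1.01 mA

With gate tied to drain, V_GS = V_DS ≥ V_GS − V_TN, so the device is in saturation.
k_n = μ_nC_ox · (W/L) = 5.36 mA/V².
KCL at the drain: ½ k_n (V_GS − V_TN)² = (V_DD − V_GS)/R.
Let x = V_GS − 0.717. Then 30.6 x² + x − 12.08 = 0, giving x = 0.613 V (positive root), so V_GS = 1.33 V.
I_D = (V_DD − V_GS)/R = (12.8 − 1.33) / 11.4 = 1.01 mA.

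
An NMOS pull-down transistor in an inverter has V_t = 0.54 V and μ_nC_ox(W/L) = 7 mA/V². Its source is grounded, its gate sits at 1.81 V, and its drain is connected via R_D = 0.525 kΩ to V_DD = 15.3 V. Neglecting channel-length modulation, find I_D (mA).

I_D = 5.65 mA

V_GS = V_G = 1.81 V, so V_ov = 1.81 − 0.54 = 1.27 V.
Assume saturation: I_D = ½ k_n V_ov² = 0.5 × 7 × 1.27² = 5.65 mA, giving V_DS = V_DD − I_D R_D = 15.3 − 5.65 × 0.525 = 12.3 V.
V_DS = 12.3 V ≥ V_ov = 1.27 V, confirming saturation.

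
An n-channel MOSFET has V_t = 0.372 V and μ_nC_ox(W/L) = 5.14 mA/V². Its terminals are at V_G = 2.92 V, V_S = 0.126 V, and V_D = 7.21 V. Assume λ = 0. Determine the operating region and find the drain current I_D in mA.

V_GS = V_G − V_S = 2.92 − 0.126 = 2.79 V; V_DS = V_D − V_S = 7.21 − 0.126 = 7.08 V.
V_ov = V_GS − V_t = 2.79 − 0.372 = 2.42 V.
Since V_DS = 7.08 V ≥ V_ov = 2.42 V, the device is in saturation.
I_D = ½ k_n V_ov² = 0.5 × 5.14 × 2.42² = 15.1 mA.

Saturation; I_D = 15.1 mA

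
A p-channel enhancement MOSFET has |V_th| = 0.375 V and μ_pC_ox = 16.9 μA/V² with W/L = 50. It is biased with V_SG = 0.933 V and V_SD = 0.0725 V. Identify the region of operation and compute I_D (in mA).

Triode; I_D = 0.0320 mA

k_p = μ_pC_ox · (W/L) = 0.845 mA/V².
V_ov = V_SG − |V_th| = 0.933 − 0.375 = 0.558 V.
Since V_SD = 0.0725 V < V_ov = 0.558 V, the device is in the triode region.
I_D = k_p [V_ov · V_SD − ½ V_SD²] = 0.845 × [0.558 × 0.0725 − 0.5 × 0.0725²] = 0.032 mA.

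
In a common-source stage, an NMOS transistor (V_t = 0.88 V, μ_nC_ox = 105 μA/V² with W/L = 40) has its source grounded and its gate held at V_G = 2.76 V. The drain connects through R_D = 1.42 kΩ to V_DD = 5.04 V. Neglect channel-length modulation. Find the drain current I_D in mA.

I_D = 3.22 mA

V_GS = V_G = 2.76 V, so V_ov = 2.76 − 0.88 = 1.88 V.
k_n = μ_nC_ox · (W/L) = 4.2 mA/V².
Assume saturation: I_D = ½ k_n V_ov² = 0.5 × 4.2 × 1.88² = 7.42 mA, giving V_DS = V_DD − I_D R_D = 5.04 − 7.42 × 1.42 = -5.5 V.
But -5.5 V < V_ov = 1.88 V, so the device is actually in triode.
In triode I_D = k_n[V_ov V_DS − ½ V_DS²] and I_D = (V_DD − V_DS)/R_D. Equating: 2.98 V_DS² − 12.21 V_DS + 5.04 = 0, giving V_DS = 0.466 V (the root below V_ov).
I_D = (5.04 − 0.466) / 1.42 = 3.22 mA.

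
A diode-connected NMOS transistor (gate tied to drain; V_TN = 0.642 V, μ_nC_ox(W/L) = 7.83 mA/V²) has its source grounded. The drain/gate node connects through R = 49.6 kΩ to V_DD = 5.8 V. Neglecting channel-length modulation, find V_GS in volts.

V_GS = 0.802 V

With gate tied to drain, V_GS = V_DS ≥ V_GS − V_TN, so the device is in saturation.
KCL at the drain: ½ k_n (V_GS − V_TN)² = (V_DD − V_GS)/R.
Let x = V_GS − 0.642. Then 194 x² + x − 5.158 = 0, giving x = 0.16 V (positive root), so V_GS = 0.802 V.
I_D = (V_DD − V_GS)/R = (5.8 − 0.802) / 49.6 = 0.101 mA.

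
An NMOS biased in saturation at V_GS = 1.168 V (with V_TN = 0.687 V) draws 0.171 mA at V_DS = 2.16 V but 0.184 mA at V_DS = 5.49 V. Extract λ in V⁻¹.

With V_GS fixed, I_D ∝ (1 + λ V_DS) in saturation, so I_D2/I_D1 = (1 + λ V_DS2)/(1 + λ V_DS1).
0.184/0.171 = 1.076 = (1 + 5.49 λ)/(1 + 2.16 λ).
Solving: λ (I_D1 V_DS2 − I_D2 V_DS1) = I_D2 − I_D1, so λ = (0.184 − 0.171) / (0.171 × 5.49 − 0.184 × 2.16) = 0.013 / 0.541 = 0.024 V⁻¹.

λ = 0.0240 V⁻¹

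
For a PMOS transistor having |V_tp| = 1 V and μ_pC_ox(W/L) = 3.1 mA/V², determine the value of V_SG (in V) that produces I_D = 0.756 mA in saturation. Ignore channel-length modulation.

V_SG = 1.70 V

In saturation I_D = ½ k_p (V_SG − |V_tp|)², so V_SG − |V_tp| = √(2 I_D / k_p) = √(2 × 0.756 / 3.1) = 0.698 V.
V_SG = 1 + 0.698 = 1.7 V.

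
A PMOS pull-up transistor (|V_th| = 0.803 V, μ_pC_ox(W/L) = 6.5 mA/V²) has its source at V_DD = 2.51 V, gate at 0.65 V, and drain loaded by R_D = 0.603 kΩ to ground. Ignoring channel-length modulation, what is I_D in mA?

V_SG = V_DD − V_G = 2.51 − 0.65 = 1.86 V, so V_ov = 1.86 − 0.803 = 1.06 V.
Assume saturation: I_D = ½ k_p V_ov² = 0.5 × 6.5 × 1.06² = 3.63 mA, giving V_SD = V_DD − I_D R_D = 2.51 − 3.63 × 0.603 = 0.32 V.
But 0.32 V < V_ov = 1.06 V, so the device is actually in triode.
In triode I_D = k_p[V_ov V_SD − ½ V_SD²] and I_D = (V_DD − V_SD)/R_D. Equating: 1.96 V_SD² − 5.143 V_SD + 2.51 = 0, giving V_SD = 0.648 V (the root below V_ov).
I_D = (2.51 − 0.648) / 0.603 = 3.09 mA.

I_D = 3.09 mA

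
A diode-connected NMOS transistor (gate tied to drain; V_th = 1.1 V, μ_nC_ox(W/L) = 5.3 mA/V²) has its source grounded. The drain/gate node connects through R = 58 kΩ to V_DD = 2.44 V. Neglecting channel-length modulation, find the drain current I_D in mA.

I_D = 0.0215 mA

With gate tied to drain, V_GS = V_DS ≥ V_GS − V_th, so the device is in saturation.
KCL at the drain: ½ k_n (V_GS − V_th)² = (V_DD − V_GS)/R.
Let x = V_GS − 1.1. Then 154 x² + x − 1.34 = 0, giving x = 0.0902 V (positive root), so V_GS = 1.19 V.
I_D = (V_DD − V_GS)/R = (2.44 − 1.19) / 58 = 0.0215 mA.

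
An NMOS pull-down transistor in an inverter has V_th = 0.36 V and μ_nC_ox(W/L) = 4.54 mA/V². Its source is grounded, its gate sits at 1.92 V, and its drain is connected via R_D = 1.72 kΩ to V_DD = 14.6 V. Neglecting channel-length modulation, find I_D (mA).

I_D = 5.52 mA

V_GS = V_G = 1.92 V, so V_ov = 1.92 − 0.36 = 1.56 V.
Assume saturation: I_D = ½ k_n V_ov² = 0.5 × 4.54 × 1.56² = 5.52 mA, giving V_DS = V_DD − I_D R_D = 14.6 − 5.52 × 1.72 = 5.1 V.
V_DS = 5.1 V ≥ V_ov = 1.56 V, confirming saturation.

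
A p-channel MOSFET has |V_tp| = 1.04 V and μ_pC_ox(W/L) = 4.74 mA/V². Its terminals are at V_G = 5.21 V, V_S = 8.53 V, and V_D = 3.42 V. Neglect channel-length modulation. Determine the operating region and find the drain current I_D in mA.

Saturation; I_D = 12.3 mA

V_SG = V_S − V_G = 8.53 − 5.21 = 3.32 V; V_SD = V_S − V_D = 8.53 − 3.42 = 5.11 V.
V_ov = V_SG − |V_tp| = 3.32 − 1.04 = 2.28 V.
Since V_SD = 5.11 V ≥ V_ov = 2.28 V, the device is in saturation.
I_D = ½ k_p V_ov² = 0.5 × 4.74 × 2.28² = 12.3 mA.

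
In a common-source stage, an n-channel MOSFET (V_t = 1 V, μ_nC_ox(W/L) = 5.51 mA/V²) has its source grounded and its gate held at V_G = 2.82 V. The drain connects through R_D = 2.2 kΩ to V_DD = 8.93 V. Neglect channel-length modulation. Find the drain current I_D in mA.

I_D = 3.86 mA

V_GS = V_G = 2.82 V, so V_ov = 2.82 − 1 = 1.82 V.
Assume saturation: I_D = ½ k_n V_ov² = 0.5 × 5.51 × 1.82² = 9.13 mA, giving V_DS = V_DD − I_D R_D = 8.93 − 9.13 × 2.2 = -11.1 V.
But -11.1 V < V_ov = 1.82 V, so the device is actually in triode.
In triode I_D = k_n[V_ov V_DS − ½ V_DS²] and I_D = (V_DD − V_DS)/R_D. Equating: 6.06 V_DS² − 23.06 V_DS + 8.93 = 0, giving V_DS = 0.438 V (the root below V_ov).
I_D = (8.93 − 0.438) / 2.2 = 3.86 mA.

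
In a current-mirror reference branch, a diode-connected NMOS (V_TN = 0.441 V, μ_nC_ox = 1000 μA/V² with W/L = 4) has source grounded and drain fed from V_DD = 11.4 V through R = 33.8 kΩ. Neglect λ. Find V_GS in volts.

With gate tied to drain, V_GS = V_DS ≥ V_GS − V_TN, so the device is in saturation.
k_n = μ_nC_ox · (W/L) = 4 mA/V².
KCL at the drain: ½ k_n (V_GS − V_TN)² = (V_DD − V_GS)/R.
Let x = V_GS − 0.441. Then 67.6 x² + x − 10.96 = 0, giving x = 0.395 V (positive root), so V_GS = 0.836 V.
I_D = (V_DD − V_GS)/R = (11.4 − 0.836) / 33.8 = 0.313 mA.

V_GS = 0.836 V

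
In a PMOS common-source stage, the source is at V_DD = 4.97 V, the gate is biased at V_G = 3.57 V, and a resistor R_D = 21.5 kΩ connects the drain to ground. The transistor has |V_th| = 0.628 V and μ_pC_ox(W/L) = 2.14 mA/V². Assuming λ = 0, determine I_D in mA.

V_SG = V_DD − V_G = 4.97 − 3.57 = 1.4 V, so V_ov = 1.4 − 0.628 = 0.772 V.
Assume saturation: I_D = ½ k_p V_ov² = 0.5 × 2.14 × 0.772² = 0.638 mA, giving V_SD = V_DD − I_D R_D = 4.97 − 0.638 × 21.5 = -8.74 V.
But -8.74 V < V_ov = 0.772 V, so the device is actually in triode.
In triode I_D = k_p[V_ov V_SD − ½ V_SD²] and I_D = (V_DD − V_SD)/R_D. Equating: 23 V_SD² − 36.52 V_SD + 4.97 = 0, giving V_SD = 0.15 V (the root below V_ov).
I_D = (4.97 − 0.15) / 21.5 = 0.224 mA.

I_D = 0.224 mA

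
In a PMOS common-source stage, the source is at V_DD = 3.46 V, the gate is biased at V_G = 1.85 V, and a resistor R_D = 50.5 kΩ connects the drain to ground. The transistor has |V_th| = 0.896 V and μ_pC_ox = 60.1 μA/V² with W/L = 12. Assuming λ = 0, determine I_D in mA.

I_D = 0.0657 mA

V_SG = V_DD − V_G = 3.46 − 1.85 = 1.61 V, so V_ov = 1.61 − 0.896 = 0.714 V.
k_p = μ_pC_ox · (W/L) = 0.7212 mA/V².
Assume saturation: I_D = ½ k_p V_ov² = 0.5 × 0.7212 × 0.714² = 0.184 mA, giving V_SD = V_DD − I_D R_D = 3.46 − 0.184 × 50.5 = -5.82 V.
But -5.82 V < V_ov = 0.714 V, so the device is actually in triode.
In triode I_D = k_p[V_ov V_SD − ½ V_SD²] and I_D = (V_DD − V_SD)/R_D. Equating: 18.2 V_SD² − 27 V_SD + 3.46 = 0, giving V_SD = 0.142 V (the root below V_ov).
I_D = (3.46 − 0.142) / 50.5 = 0.0657 mA.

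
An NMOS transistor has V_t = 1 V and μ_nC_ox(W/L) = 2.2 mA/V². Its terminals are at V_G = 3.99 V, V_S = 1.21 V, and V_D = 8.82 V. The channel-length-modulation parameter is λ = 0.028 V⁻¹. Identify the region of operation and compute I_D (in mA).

Saturation; I_D = 4.23 mA

V_GS = V_G − V_S = 3.99 − 1.21 = 2.78 V; V_DS = V_D − V_S = 8.82 − 1.21 = 7.61 V.
V_ov = V_GS − V_t = 2.78 − 1 = 1.78 V.
Since V_DS = 7.61 V ≥ V_ov = 1.78 V, the device is in saturation.
I_D = ½ k_n V_ov² (1 + λ V_DS) = 0.5 × 2.2 × 1.78² × (1 + 0.028 × 7.61) = 4.23 mA.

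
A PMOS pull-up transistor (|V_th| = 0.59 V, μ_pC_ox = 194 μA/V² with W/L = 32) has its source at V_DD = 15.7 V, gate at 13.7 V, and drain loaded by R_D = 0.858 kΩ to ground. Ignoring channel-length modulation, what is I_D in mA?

V_SG = V_DD − V_G = 15.7 − 13.7 = 2 V, so V_ov = 2 − 0.59 = 1.41 V.
k_p = μ_pC_ox · (W/L) = 6.208 mA/V².
Assume saturation: I_D = ½ k_p V_ov² = 0.5 × 6.208 × 1.41² = 6.17 mA, giving V_SD = V_DD − I_D R_D = 15.7 − 6.17 × 0.858 = 10.4 V.
V_SD = 10.4 V ≥ V_ov = 1.41 V, confirming saturation.

I_D = 6.17 mA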